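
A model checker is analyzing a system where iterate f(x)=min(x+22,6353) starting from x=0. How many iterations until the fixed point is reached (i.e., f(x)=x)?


Step 1: x=0, cap=6353, increment=22
Step 2: x grows by 22 each step until capped at 6353; fixed point is x=6353
Step 3: iterations = ceil(6353/22) = 289

289


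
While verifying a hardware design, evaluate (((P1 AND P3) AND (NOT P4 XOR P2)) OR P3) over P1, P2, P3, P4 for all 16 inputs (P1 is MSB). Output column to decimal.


Formula: (((P1 AND P3) AND (NOT P4 XOR P2)) OR P3) over P1, P2, P3, P4 (16 rows)
Evaluate each row (bits = P1,P2,P3,P4, MSB first):
  row 0 [0000]: (((0 AND 0) AND (NOT 0 XOR 0)) OR 0) -> 0
  row 1 [0001]: (((0 AND 0) AND (NOT 1 XOR 0)) OR 0) -> 0
  row 2 [0010]: (((0 AND 1) AND (NOT 0 XOR 0)) OR 1) -> 1
  row 3 [0011]: (((0 AND 1) AND (NOT 1 XOR 0)) OR 1) -> 1
  row 4 [0100]: (((0 AND 0) AND (NOT 0 XOR 1)) OR 0) -> 0
  row 5 [0101]: (((0 AND 0) AND (NOT 1 XOR 1)) OR 0) -> 0
  row 6 [0110]: (((0 AND 1) AND (NOT 0 XOR 1)) OR 1) -> 1
  row 7 [0111]: (((0 AND 1) AND (NOT 1 XOR 1)) OR 1) -> 1
  row 8 [1000]: (((1 AND 0) AND (NOT 0 XOR 0)) OR 0) -> 0
  row 9 [1001]: (((1 AND 0) AND (NOT 1 XOR 0)) OR 0) -> 0
  row 10 [1010]: (((1 AND 1) AND (NOT 0 XOR 0)) OR 1) -> 1
  row 11 [1011]: (((1 AND 1) AND (NOT 1 XOR 0)) OR 1) -> 1
  row 12 [1100]: (((1 AND 0) AND (NOT 0 XOR 1)) OR 0) -> 0
  row 13 [1101]: (((1 AND 0) AND (NOT 1 XOR 1)) OR 0) -> 0
  row 14 [1110]: (((1 AND 1) AND (NOT 0 XOR 1)) OR 1) -> 1
  row 15 [1111]: (((1 AND 1) AND (NOT 1 XOR 1)) OR 1) -> 1
Full result column, 4 rows per line (P1,P2 fixed per line; P3,P4 runs 00..11 left to right):
  rows 0-3 [P1,P2=00]: 0011  = hex 3
  rows 4-7 [P1,P2=01]: 0011  = hex 3
  rows 8-11 [P1,P2=10]: 0011  = hex 3
  rows 12-15 [P1,P2=11]: 0011  = hex 3
Output column (row 0 .. row 15) = 0011001100110011
Output column grouped in 4s = 0011 0011 0011 0011 = 0x3333
Convert to decimal digit by digit (value = value*16 + digit):
  3 -> 3
  3*16 + 3 = 51
  51*16 + 3 = 819
  819*16 + 3 = 13107
Decimal = 13107

13107


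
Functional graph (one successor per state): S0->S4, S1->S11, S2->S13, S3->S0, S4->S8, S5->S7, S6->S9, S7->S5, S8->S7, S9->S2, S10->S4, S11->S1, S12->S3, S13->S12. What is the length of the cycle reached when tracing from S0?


Trace from S0 until a state repeats:
  S0 -> S4 -> S8 -> S7 -> S5 -> S7
S7 first seen at step 3, revisited at step 5.
Cycle length = 5 - 3 = 2

2


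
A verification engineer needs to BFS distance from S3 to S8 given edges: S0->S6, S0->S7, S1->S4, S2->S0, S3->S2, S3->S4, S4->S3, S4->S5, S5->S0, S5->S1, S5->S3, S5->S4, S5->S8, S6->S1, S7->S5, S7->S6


BFS layer-by-layer from S3:
  dist 0: {S3}
  dist 1: {S2, S4}
  dist 2: {S0, S5}
  dist 3: {S1, S6, S7, S8}
  -> S8 reached at distance 3
Shortest path length = 3

3


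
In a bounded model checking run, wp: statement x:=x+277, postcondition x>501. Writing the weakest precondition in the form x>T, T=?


Formula: wp(x:=E, P) = P[E/x] (substitute E for x in postcondition)
Step 1: Postcondition: x>501
Step 2: Substitute x+277 for x: x+277>501
Step 3: Solve for x: x > 501-277 = 224

224


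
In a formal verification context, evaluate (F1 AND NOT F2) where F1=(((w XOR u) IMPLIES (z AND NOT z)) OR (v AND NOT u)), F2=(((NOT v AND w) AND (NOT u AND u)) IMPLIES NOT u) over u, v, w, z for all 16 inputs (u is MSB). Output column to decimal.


F1 = (((w XOR u) IMPLIES (z AND NOT z)) OR (v AND NOT u))
F2 = (((NOT v AND w) AND (NOT u AND u)) IMPLIES NOT u)
Counterexample to F1=>F2 is where F1=1 and F2=0.
Evaluate each row (bits = u,v,w,z, MSB first):
  row 0 [0000]: F1=1 F2=1 -> F1&~F2 -> 0
  row 1 [0001]: F1=1 F2=1 -> F1&~F2 -> 0
  row 2 [0010]: F1=0 F2=1 -> F1&~F2 -> 0
  row 3 [0011]: F1=0 F2=1 -> F1&~F2 -> 0
  row 4 [0100]: F1=1 F2=1 -> F1&~F2 -> 0
  row 5 [0101]: F1=1 F2=1 -> F1&~F2 -> 0
  row 6 [0110]: F1=1 F2=1 -> F1&~F2 -> 0
  row 7 [0111]: F1=1 F2=1 -> F1&~F2 -> 0
  row 8 [1000]: F1=0 F2=1 -> F1&~F2 -> 0
  row 9 [1001]: F1=0 F2=1 -> F1&~F2 -> 0
  row 10 [1010]: F1=1 F2=1 -> F1&~F2 -> 0
  row 11 [1011]: F1=1 F2=1 -> F1&~F2 -> 0
  row 12 [1100]: F1=0 F2=1 -> F1&~F2 -> 0
  row 13 [1101]: F1=0 F2=1 -> F1&~F2 -> 0
  row 14 [1110]: F1=1 F2=1 -> F1&~F2 -> 0
  row 15 [1111]: F1=1 F2=1 -> F1&~F2 -> 0
Full result column, 4 rows per line (u,v fixed per line; w,z runs 00..11 left to right):
  rows 0-3 [u,v=00]: 0000  = hex 0
  rows 4-7 [u,v=01]: 0000  = hex 0
  rows 8-11 [u,v=10]: 0000  = hex 0
  rows 12-15 [u,v=11]: 0000  = hex 0
Counterexample vector (row 0 .. row 15) = 0000000000000000
Output column grouped in 4s = 0000 0000 0000 0000 = 0x0000
Convert to decimal digit by digit (value = value*16 + digit):
  0 -> 0
  0*16 + 0 = 0
  0*16 + 0 = 0
  0*16 + 0 = 0
Decimal = 0

0


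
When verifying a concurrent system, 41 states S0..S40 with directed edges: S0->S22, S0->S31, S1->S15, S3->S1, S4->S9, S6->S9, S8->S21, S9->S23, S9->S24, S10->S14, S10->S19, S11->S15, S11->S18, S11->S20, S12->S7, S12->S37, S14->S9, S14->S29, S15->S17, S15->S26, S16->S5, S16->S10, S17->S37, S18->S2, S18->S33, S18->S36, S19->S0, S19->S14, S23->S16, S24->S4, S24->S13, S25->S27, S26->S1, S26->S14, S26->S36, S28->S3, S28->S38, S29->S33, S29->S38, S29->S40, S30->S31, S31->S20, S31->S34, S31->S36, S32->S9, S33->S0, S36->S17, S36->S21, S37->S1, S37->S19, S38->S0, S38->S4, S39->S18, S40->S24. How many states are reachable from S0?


BFS from S0:
  layer 0: {S0}
  layer 1: {S22, S31}
  layer 2: {S20, S34, S36}
  layer 3: {S17, S21}
  layer 4: {S37}
  layer 5: {S1, S19}
  layer 6: {S14, S15}
  layer 7: {S9, S26, S29}
  layer 8: {S23, S24, S33, S38, S40}
  layer 9: {S4, S13, S16}
  layer 10: {S5, S10}
Reachable set: {S0, S1, S4, S5, S9, S10, S13, S14, S15, S16, S17, S19, S20, S21, S22, S23, S24, S26, S29, S31, S33, S34, S36, S37, S38, S40}
Count = 26

26


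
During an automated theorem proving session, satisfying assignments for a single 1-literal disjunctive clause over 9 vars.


Step 1: Total=2^9=512
Step 2: Unsat when all 1 false: 2^8=256
Step 3: Sat=512-256=256

256


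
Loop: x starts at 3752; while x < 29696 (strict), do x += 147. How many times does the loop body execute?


Step 1: x goes from 3752 toward 29696 by 147; the body runs while x<29696, so iterations = ceil((bound-start)/step)
Step 2: Distance=25944
Step 3: ceil(25944/147)=177

177


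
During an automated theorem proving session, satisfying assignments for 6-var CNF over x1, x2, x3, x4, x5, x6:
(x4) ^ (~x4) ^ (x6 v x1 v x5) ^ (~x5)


CNF with 4 clauses over 6 vars (64 assignments).
An assignment satisfies CNF iff every clause has >=1 true literal.
Check each row (bits = x1,x2,x3,x4,x5,x6; clause T/F shown):
  row 0 [000000]: clauses=FTFT -> 0
  row 1 [000001]: clauses=FTTT -> 0
  row 2 [000010]: clauses=FTTF -> 0
  row 3 [000011]: clauses=FTTF -> 0
  row 4 [000100]: clauses=TFFT -> 0
  (every remaining row is evaluated the same way; all 64 results are listed next)
Full result column, 8 rows per line (x1,x2,x3 fixed per line; x4,x5,x6 runs 000..111 left to right):
  rows 0-7 [x1,x2,x3=000]: 00000000  (ones: 0)
  rows 8-15 [x1,x2,x3=001]: 00000000  (ones: 0)
  rows 16-23 [x1,x2,x3=010]: 00000000  (ones: 0)
  rows 24-31 [x1,x2,x3=011]: 00000000  (ones: 0)
  rows 32-39 [x1,x2,x3=100]: 00000000  (ones: 0)
  rows 40-47 [x1,x2,x3=101]: 00000000  (ones: 0)
  rows 48-55 [x1,x2,x3=110]: 00000000  (ones: 0)
  rows 56-63 [x1,x2,x3=111]: 00000000  (ones: 0)
Satisfying assignments = 0+0+0+0+0+0+0+0 = 0

0


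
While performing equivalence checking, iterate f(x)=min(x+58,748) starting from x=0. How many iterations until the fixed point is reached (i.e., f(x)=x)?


Step 1: x=0, cap=748, increment=58
Step 2: x grows by 58 each step until capped at 748; fixed point is x=748
Step 3: iterations = ceil(748/58) = 13

13


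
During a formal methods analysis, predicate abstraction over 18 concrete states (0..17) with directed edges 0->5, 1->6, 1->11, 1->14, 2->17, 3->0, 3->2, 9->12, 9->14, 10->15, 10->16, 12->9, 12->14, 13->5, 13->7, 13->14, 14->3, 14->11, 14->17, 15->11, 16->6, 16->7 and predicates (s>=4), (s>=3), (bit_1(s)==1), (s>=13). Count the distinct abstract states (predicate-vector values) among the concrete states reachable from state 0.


BFS from 0:
Concrete reachable: {0, 5}
Abstract via predicates (s>=4), (s>=3), (bit_1(s)==1), (s>=13):
  (0,0,0,0) <- {0}
  (1,1,0,0) <- {5}
Distinct abstract states = 2

2


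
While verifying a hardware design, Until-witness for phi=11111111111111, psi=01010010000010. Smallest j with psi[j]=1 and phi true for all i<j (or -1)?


(phi U psi) at 0: need smallest j with psi[j]=1 and phi[i]=1 for all i in [0,j).
Scan from step 0:
  step 0: phi=1, psi=0 -> continue
  step 1: psi=1 and phi held for [0,1) -> witness found
Witness step = 1

1


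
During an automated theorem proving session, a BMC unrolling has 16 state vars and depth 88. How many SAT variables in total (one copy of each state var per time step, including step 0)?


BMC unrolls to depth k, creating one copy of each state var for steps 0..k.
Step count = 88 + 1 = 89 (steps 0 through 88)
Vars per step = 16
Total = 16 * 89 = 1424

1424


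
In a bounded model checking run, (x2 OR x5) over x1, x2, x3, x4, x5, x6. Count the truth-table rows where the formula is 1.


Formula: (x2 OR x5) over 6 vars (64 rows)
Evaluate each row (x1, x2, x3, x4, x5, x6 as bits, MSB first):
  row 0 [000000]: (0 OR 0) -> 0
  row 1 [000001]: (0 OR 0) -> 0
  row 2 [000010]: (0 OR 1) -> 1
  row 3 [000011]: (0 OR 1) -> 1
  row 4 [000100]: (0 OR 0) -> 0
  (every remaining row is evaluated the same way; all 64 results are listed next)
Full result column, 8 rows per line (x1,x2,x3 fixed per line; x4,x5,x6 runs 000..111 left to right):
  rows 0-7 [x1,x2,x3=000]: 00110011  (ones: 4)
  rows 8-15 [x1,x2,x3=001]: 00110011  (ones: 4)
  rows 16-23 [x1,x2,x3=010]: 11111111  (ones: 8)
  rows 24-31 [x1,x2,x3=011]: 11111111  (ones: 8)
  rows 32-39 [x1,x2,x3=100]: 00110011  (ones: 4)
  rows 40-47 [x1,x2,x3=101]: 00110011  (ones: 4)
  rows 48-55 [x1,x2,x3=110]: 11111111  (ones: 8)
  rows 56-63 [x1,x2,x3=111]: 11111111  (ones: 8)
Count of 1-rows = 4+4+8+8+4+4+8+8 = 48

48


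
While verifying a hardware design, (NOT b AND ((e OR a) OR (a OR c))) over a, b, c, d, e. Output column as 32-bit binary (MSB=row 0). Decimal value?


Formula: (NOT b AND ((e OR a) OR (a OR c))) over a, b, c, d, e (32 rows)
Evaluate each row (bits = a,b,c,d,e, MSB first):
  row 0 [00000]: (NOT 0 AND ((0 OR 0) OR (0 OR 0))) -> 0
  row 1 [00001]: (NOT 0 AND ((1 OR 0) OR (0 OR 0))) -> 1
  row 2 [00010]: (NOT 0 AND ((0 OR 0) OR (0 OR 0))) -> 0
  row 3 [00011]: (NOT 0 AND ((1 OR 0) OR (0 OR 0))) -> 1
  row 4 [00100]: (NOT 0 AND ((0 OR 0) OR (0 OR 1))) -> 1
  row 5 [00101]: (NOT 0 AND ((1 OR 0) OR (0 OR 1))) -> 1
  row 6 [00110]: (NOT 0 AND ((0 OR 0) OR (0 OR 1))) -> 1
  row 7 [00111]: (NOT 0 AND ((1 OR 0) OR (0 OR 1))) -> 1
  row 8 [01000]: (NOT 1 AND ((0 OR 0) OR (0 OR 0))) -> 0
  row 9 [01001]: (NOT 1 AND ((1 OR 0) OR (0 OR 0))) -> 0
  row 10 [01010]: (NOT 1 AND ((0 OR 0) OR (0 OR 0))) -> 0
  row 11 [01011]: (NOT 1 AND ((1 OR 0) OR (0 OR 0))) -> 0
  row 12 [01100]: (NOT 1 AND ((0 OR 0) OR (0 OR 1))) -> 0
  row 13 [01101]: (NOT 1 AND ((1 OR 0) OR (0 OR 1))) -> 0
  row 14 [01110]: (NOT 1 AND ((0 OR 0) OR (0 OR 1))) -> 0
  row 15 [01111]: (NOT 1 AND ((1 OR 0) OR (0 OR 1))) -> 0
  row 16 [10000]: (NOT 0 AND ((0 OR 1) OR (1 OR 0))) -> 1
  row 17 [10001]: (NOT 0 AND ((1 OR 1) OR (1 OR 0))) -> 1
  row 18 [10010]: (NOT 0 AND ((0 OR 1) OR (1 OR 0))) -> 1
  row 19 [10011]: (NOT 0 AND ((1 OR 1) OR (1 OR 0))) -> 1
  row 20 [10100]: (NOT 0 AND ((0 OR 1) OR (1 OR 1))) -> 1
  row 21 [10101]: (NOT 0 AND ((1 OR 1) OR (1 OR 1))) -> 1
  row 22 [10110]: (NOT 0 AND ((0 OR 1) OR (1 OR 1))) -> 1
  row 23 [10111]: (NOT 0 AND ((1 OR 1) OR (1 OR 1))) -> 1
  row 24 [11000]: (NOT 1 AND ((0 OR 1) OR (1 OR 0))) -> 0
  row 25 [11001]: (NOT 1 AND ((1 OR 1) OR (1 OR 0))) -> 0
  row 26 [11010]: (NOT 1 AND ((0 OR 1) OR (1 OR 0))) -> 0
  row 27 [11011]: (NOT 1 AND ((1 OR 1) OR (1 OR 0))) -> 0
  row 28 [11100]: (NOT 1 AND ((0 OR 1) OR (1 OR 1))) -> 0
  row 29 [11101]: (NOT 1 AND ((1 OR 1) OR (1 OR 1))) -> 0
  row 30 [11110]: (NOT 1 AND ((0 OR 1) OR (1 OR 1))) -> 0
  row 31 [11111]: (NOT 1 AND ((1 OR 1) OR (1 OR 1))) -> 0
Full result column, 4 rows per line (a,b,c fixed per line; d,e runs 00..11 left to right):
  rows 0-3 [a,b,c=000]: 0101  = hex 5
  rows 4-7 [a,b,c=001]: 1111  = hex F
  rows 8-11 [a,b,c=010]: 0000  = hex 0
  rows 12-15 [a,b,c=011]: 0000  = hex 0
  rows 16-19 [a,b,c=100]: 1111  = hex F
  rows 20-23 [a,b,c=101]: 1111  = hex F
  rows 24-27 [a,b,c=110]: 0000  = hex 0
  rows 28-31 [a,b,c=111]: 0000  = hex 0
Output column (row 0 .. row 31) = 01011111000000001111111100000000
Output column grouped in 4s = 0101 1111 0000 0000 1111 1111 0000 0000 = 0x5F00FF00
Convert to decimal digit by digit (value = value*16 + digit):
  5 -> 5
  5*16 + 15 (F) = 95
  95*16 + 0 = 1520
  1520*16 + 0 = 24320
  24320*16 + 15 (F) = 389135
  389135*16 + 15 (F) = 6226175
  6226175*16 + 0 = 99618800
  99618800*16 + 0 = 1593900800
Decimal = 1593900800

1593900800


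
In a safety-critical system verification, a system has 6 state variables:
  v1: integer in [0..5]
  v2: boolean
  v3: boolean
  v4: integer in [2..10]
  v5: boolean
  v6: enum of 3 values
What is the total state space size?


State space = product of domain sizes of all variables.
Domain sizes:
  v1 (integer in [0..5]): 6
  v2 (boolean): 2
  v3 (boolean): 2
  v4 (integer in [2..10]): 9
  v5 (boolean): 2
  v6 (enum of 3 values): 3
Product = 6 * 2 * 2 * 9 * 2 * 3 = 1296

1296


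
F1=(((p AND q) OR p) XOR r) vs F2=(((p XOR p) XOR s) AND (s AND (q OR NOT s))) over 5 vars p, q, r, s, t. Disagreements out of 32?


F1 = (((p AND q) OR p) XOR r)
F2 = (((p XOR p) XOR s) AND (s AND (q OR NOT s)))
Evaluate both on each of 32 rows (bits = p,q,r,s,t):
  row 0 [00000]: F1=0 F2=0 -> 0
  row 1 [00001]: F1=0 F2=0 -> 0
  row 2 [00010]: F1=0 F2=0 -> 0
  row 3 [00011]: F1=0 F2=0 -> 0
  row 4 [00100]: F1=1 F2=0 (differ) -> 1
  row 5 [00101]: F1=1 F2=0 (differ) -> 1
  row 6 [00110]: F1=1 F2=0 (differ) -> 1
  row 7 [00111]: F1=1 F2=0 (differ) -> 1
  row 8 [01000]: F1=0 F2=0 -> 0
  row 9 [01001]: F1=0 F2=0 -> 0
  row 10 [01010]: F1=0 F2=1 (differ) -> 1
  row 11 [01011]: F1=0 F2=1 (differ) -> 1
  row 12 [01100]: F1=1 F2=0 (differ) -> 1
  row 13 [01101]: F1=1 F2=0 (differ) -> 1
  row 14 [01110]: F1=1 F2=1 -> 0
  row 15 [01111]: F1=1 F2=1 -> 0
  row 16 [10000]: F1=1 F2=0 (differ) -> 1
  row 17 [10001]: F1=1 F2=0 (differ) -> 1
  row 18 [10010]: F1=1 F2=0 (differ) -> 1
  row 19 [10011]: F1=1 F2=0 (differ) -> 1
  row 20 [10100]: F1=0 F2=0 -> 0
  row 21 [10101]: F1=0 F2=0 -> 0
  row 22 [10110]: F1=0 F2=0 -> 0
  row 23 [10111]: F1=0 F2=0 -> 0
  row 24 [11000]: F1=1 F2=0 (differ) -> 1
  row 25 [11001]: F1=1 F2=0 (differ) -> 1
  row 26 [11010]: F1=1 F2=1 -> 0
  row 27 [11011]: F1=1 F2=1 -> 0
  row 28 [11100]: F1=0 F2=0 -> 0
  row 29 [11101]: F1=0 F2=0 -> 0
  row 30 [11110]: F1=0 F2=1 (differ) -> 1
  row 31 [11111]: F1=0 F2=1 (differ) -> 1
Full result column, 8 rows per line (p,q fixed per line; r,s,t runs 000..111 left to right):
  rows 0-7 [p,q=00]: 00001111  (ones: 4)
  rows 8-15 [p,q=01]: 00111100  (ones: 4)
  rows 16-23 [p,q=10]: 11110000  (ones: 4)
  rows 24-31 [p,q=11]: 11000011  (ones: 4)
Disagreements = 4+4+4+4 = 16

16


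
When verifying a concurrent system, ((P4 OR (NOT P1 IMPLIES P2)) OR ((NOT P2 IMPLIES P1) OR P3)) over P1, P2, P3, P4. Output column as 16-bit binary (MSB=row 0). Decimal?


Formula: ((P4 OR (NOT P1 IMPLIES P2)) OR ((NOT P2 IMPLIES P1) OR P3)) over P1, P2, P3, P4 (16 rows)
Evaluate each row (bits = P1,P2,P3,P4, MSB first):
  row 0 [0000]: ((0 OR (NOT 0 IMPLIES 0)) OR ((NOT 0 IMPLIES 0) OR 0)) -> 0
  row 1 [0001]: ((1 OR (NOT 0 IMPLIES 0)) OR ((NOT 0 IMPLIES 0) OR 0)) -> 1
  row 2 [0010]: ((0 OR (NOT 0 IMPLIES 0)) OR ((NOT 0 IMPLIES 0) OR 1)) -> 1
  row 3 [0011]: ((1 OR (NOT 0 IMPLIES 0)) OR ((NOT 0 IMPLIES 0) OR 1)) -> 1
  row 4 [0100]: ((0 OR (NOT 0 IMPLIES 1)) OR ((NOT 1 IMPLIES 0) OR 0)) -> 1
  row 5 [0101]: ((1 OR (NOT 0 IMPLIES 1)) OR ((NOT 1 IMPLIES 0) OR 0)) -> 1
  row 6 [0110]: ((0 OR (NOT 0 IMPLIES 1)) OR ((NOT 1 IMPLIES 0) OR 1)) -> 1
  row 7 [0111]: ((1 OR (NOT 0 IMPLIES 1)) OR ((NOT 1 IMPLIES 0) OR 1)) -> 1
  row 8 [1000]: ((0 OR (NOT 1 IMPLIES 0)) OR ((NOT 0 IMPLIES 1) OR 0)) -> 1
  row 9 [1001]: ((1 OR (NOT 1 IMPLIES 0)) OR ((NOT 0 IMPLIES 1) OR 0)) -> 1
  row 10 [1010]: ((0 OR (NOT 1 IMPLIES 0)) OR ((NOT 0 IMPLIES 1) OR 1)) -> 1
  row 11 [1011]: ((1 OR (NOT 1 IMPLIES 0)) OR ((NOT 0 IMPLIES 1) OR 1)) -> 1
  row 12 [1100]: ((0 OR (NOT 1 IMPLIES 1)) OR ((NOT 1 IMPLIES 1) OR 0)) -> 1
  row 13 [1101]: ((1 OR (NOT 1 IMPLIES 1)) OR ((NOT 1 IMPLIES 1) OR 0)) -> 1
  row 14 [1110]: ((0 OR (NOT 1 IMPLIES 1)) OR ((NOT 1 IMPLIES 1) OR 1)) -> 1
  row 15 [1111]: ((1 OR (NOT 1 IMPLIES 1)) OR ((NOT 1 IMPLIES 1) OR 1)) -> 1
Full result column, 4 rows per line (P1,P2 fixed per line; P3,P4 runs 00..11 left to right):
  rows 0-3 [P1,P2=00]: 0111  = hex 7
  rows 4-7 [P1,P2=01]: 1111  = hex F
  rows 8-11 [P1,P2=10]: 1111  = hex F
  rows 12-15 [P1,P2=11]: 1111  = hex F
Output column (row 0 .. row 15) = 0111111111111111
Output column grouped in 4s = 0111 1111 1111 1111 = 0x7FFF
Convert to decimal digit by digit (value = value*16 + digit):
  7 -> 7
  7*16 + 15 (F) = 127
  127*16 + 15 (F) = 2047
  2047*16 + 15 (F) = 32767
Decimal = 32767

32767


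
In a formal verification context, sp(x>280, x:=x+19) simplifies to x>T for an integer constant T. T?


Formula: sp(P, x:=E) = exists old_x. (x = E[old_x/x]) AND P[old_x/x] (old_x is the value of x before the assignment; eliminate old_x by solving x = E[old_x/x] for old_x)
Step 1: Precondition P: x>280, i.e. old_x > 280
Step 2: Assignment gives x = old_x + 19, so old_x = x - 19
Step 3: Substitute into P: x - 19 > 280
Step 4: Simplify: x > 280+19 = 299

299


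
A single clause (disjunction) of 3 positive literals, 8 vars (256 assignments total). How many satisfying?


Step 1: Total=2^8=256
Step 2: Unsat when all 3 false: 2^5=32
Step 3: Sat=256-32=224

224


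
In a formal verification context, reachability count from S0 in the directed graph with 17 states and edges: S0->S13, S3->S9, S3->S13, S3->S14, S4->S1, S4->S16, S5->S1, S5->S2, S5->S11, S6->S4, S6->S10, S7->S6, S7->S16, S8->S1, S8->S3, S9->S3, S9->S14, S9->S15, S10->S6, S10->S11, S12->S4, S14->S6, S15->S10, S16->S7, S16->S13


BFS from S0:
  layer 0: {S0}
  layer 1: {S13}
Reachable set: {S0, S13}
Count = 2

2


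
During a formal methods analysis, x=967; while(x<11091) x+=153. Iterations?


Step 1: x goes from 967 toward 11091 by 153; the body runs while x<11091, so iterations = ceil((bound-start)/step)
Step 2: Distance=10124
Step 3: ceil(10124/153)=67

67


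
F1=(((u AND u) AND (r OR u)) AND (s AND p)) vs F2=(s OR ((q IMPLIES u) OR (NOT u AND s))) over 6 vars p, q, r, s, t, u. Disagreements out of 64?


F1 = (((u AND u) AND (r OR u)) AND (s AND p))
F2 = (s OR ((q IMPLIES u) OR (NOT u AND s)))
Evaluate both on each of 64 rows (bits = p,q,r,s,t,u):
  row 0 [000000]: F1=0 F2=1 (differ) -> 1
  row 1 [000001]: F1=0 F2=1 (differ) -> 1
  row 2 [000010]: F1=0 F2=1 (differ) -> 1
  row 3 [000011]: F1=0 F2=1 (differ) -> 1
  row 4 [000100]: F1=0 F2=1 (differ) -> 1
  (every remaining row is evaluated the same way; all 64 results are listed next)
Full result column, 8 rows per line (p,q,r fixed per line; s,t,u runs 000..111 left to right):
  rows 0-7 [p,q,r=000]: 11111111  (ones: 8)
  rows 8-15 [p,q,r=001]: 11111111  (ones: 8)
  rows 16-23 [p,q,r=010]: 01011111  (ones: 6)
  rows 24-31 [p,q,r=011]: 01011111  (ones: 6)
  rows 32-39 [p,q,r=100]: 11111010  (ones: 6)
  rows 40-47 [p,q,r=101]: 11111010  (ones: 6)
  rows 48-55 [p,q,r=110]: 01011010  (ones: 4)
  rows 56-63 [p,q,r=111]: 01011010  (ones: 4)
Disagreements = 8+8+6+6+6+6+4+4 = 48

48


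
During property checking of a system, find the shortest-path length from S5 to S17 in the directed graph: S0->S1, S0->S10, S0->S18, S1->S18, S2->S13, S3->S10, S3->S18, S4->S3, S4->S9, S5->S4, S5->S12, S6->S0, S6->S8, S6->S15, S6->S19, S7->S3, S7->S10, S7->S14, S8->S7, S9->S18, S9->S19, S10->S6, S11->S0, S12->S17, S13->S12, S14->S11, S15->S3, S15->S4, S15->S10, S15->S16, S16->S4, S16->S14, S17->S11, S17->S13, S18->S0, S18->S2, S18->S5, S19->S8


BFS layer-by-layer from S5:
  dist 0: {S5}
  dist 1: {S4, S12}
  dist 2: {S3, S9, S17}
  -> S17 reached at distance 2
Shortest path length = 2

2


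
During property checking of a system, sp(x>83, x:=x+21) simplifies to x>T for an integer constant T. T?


Formula: sp(P, x:=E) = exists old_x. (x = E[old_x/x]) AND P[old_x/x] (old_x is the value of x before the assignment; eliminate old_x by solving x = E[old_x/x] for old_x)
Step 1: Precondition P: x>83, i.e. old_x > 83
Step 2: Assignment gives x = old_x + 21, so old_x = x - 21
Step 3: Substitute into P: x - 21 > 83
Step 4: Simplify: x > 83+21 = 104

104


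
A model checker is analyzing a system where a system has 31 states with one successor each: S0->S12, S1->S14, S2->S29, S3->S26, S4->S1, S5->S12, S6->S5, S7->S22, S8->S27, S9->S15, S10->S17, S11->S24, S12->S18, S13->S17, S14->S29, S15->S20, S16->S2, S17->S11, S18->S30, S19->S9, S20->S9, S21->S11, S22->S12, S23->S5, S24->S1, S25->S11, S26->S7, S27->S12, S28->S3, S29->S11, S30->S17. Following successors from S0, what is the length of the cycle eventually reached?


Trace from S0 until a state repeats:
  S0 -> S12 -> S18 -> S30 -> S17 -> S11 -> S24 -> S1 -> S14 -> S29 -> S11
S11 first seen at step 5, revisited at step 10.
Cycle length = 10 - 5 = 5

5


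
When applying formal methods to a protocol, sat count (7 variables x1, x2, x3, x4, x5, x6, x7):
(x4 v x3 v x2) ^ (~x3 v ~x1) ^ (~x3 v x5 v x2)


CNF with 3 clauses over 7 vars (128 assignments).
An assignment satisfies CNF iff every clause has >=1 true literal.
Check each row (bits = x1,x2,x3,x4,x5,x6,x7; clause T/F shown):
  row 0 [0000000]: clauses=FTT -> 0
  row 1 [0000001]: clauses=FTT -> 0
  row 2 [0000010]: clauses=FTT -> 0
  row 3 [0000011]: clauses=FTT -> 0
  row 4 [0000100]: clauses=FTT -> 0
  (every remaining row is evaluated the same way; all 128 results are listed next)
Full result column, 8 rows per line (x1,x2,x3,x4 fixed per line; x5,x6,x7 runs 000..111 left to right):
  rows 0-7 [x1,x2,x3,x4=0000]: 00000000  (ones: 0)
  rows 8-15 [x1,x2,x3,x4=0001]: 11111111  (ones: 8)
  rows 16-23 [x1,x2,x3,x4=0010]: 00001111  (ones: 4)
  rows 24-31 [x1,x2,x3,x4=0011]: 00001111  (ones: 4)
  rows 32-39 [x1,x2,x3,x4=0100]: 11111111  (ones: 8)
  rows 40-47 [x1,x2,x3,x4=0101]: 11111111  (ones: 8)
  rows 48-55 [x1,x2,x3,x4=0110]: 11111111  (ones: 8)
  rows 56-63 [x1,x2,x3,x4=0111]: 11111111  (ones: 8)
  rows 64-71 [x1,x2,x3,x4=1000]: 00000000  (ones: 0)
  rows 72-79 [x1,x2,x3,x4=1001]: 11111111  (ones: 8)
  rows 80-87 [x1,x2,x3,x4=1010]: 00000000  (ones: 0)
  rows 88-95 [x1,x2,x3,x4=1011]: 00000000  (ones: 0)
  rows 96-103 [x1,x2,x3,x4=1100]: 11111111  (ones: 8)
  rows 104-111 [x1,x2,x3,x4=1101]: 11111111  (ones: 8)
  rows 112-119 [x1,x2,x3,x4=1110]: 00000000  (ones: 0)
  rows 120-127 [x1,x2,x3,x4=1111]: 00000000  (ones: 0)
Satisfying assignments = 0+8+4+4+8+8+8+8+0+8+0+0+8+8+0+0 = 72

72


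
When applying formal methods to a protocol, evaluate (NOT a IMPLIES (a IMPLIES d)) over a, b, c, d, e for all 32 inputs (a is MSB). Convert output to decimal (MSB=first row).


Formula: (NOT a IMPLIES (a IMPLIES d)) over a, b, c, d, e (32 rows)
Evaluate each row (bits = a,b,c,d,e, MSB first):
  row 0 [00000]: (NOT 0 IMPLIES (0 IMPLIES 0)) -> 1
  row 1 [00001]: (NOT 0 IMPLIES (0 IMPLIES 0)) -> 1
  row 2 [00010]: (NOT 0 IMPLIES (0 IMPLIES 1)) -> 1
  row 3 [00011]: (NOT 0 IMPLIES (0 IMPLIES 1)) -> 1
  row 4 [00100]: (NOT 0 IMPLIES (0 IMPLIES 0)) -> 1
  row 5 [00101]: (NOT 0 IMPLIES (0 IMPLIES 0)) -> 1
  row 6 [00110]: (NOT 0 IMPLIES (0 IMPLIES 1)) -> 1
  row 7 [00111]: (NOT 0 IMPLIES (0 IMPLIES 1)) -> 1
  row 8 [01000]: (NOT 0 IMPLIES (0 IMPLIES 0)) -> 1
  row 9 [01001]: (NOT 0 IMPLIES (0 IMPLIES 0)) -> 1
  row 10 [01010]: (NOT 0 IMPLIES (0 IMPLIES 1)) -> 1
  row 11 [01011]: (NOT 0 IMPLIES (0 IMPLIES 1)) -> 1
  row 12 [01100]: (NOT 0 IMPLIES (0 IMPLIES 0)) -> 1
  row 13 [01101]: (NOT 0 IMPLIES (0 IMPLIES 0)) -> 1
  row 14 [01110]: (NOT 0 IMPLIES (0 IMPLIES 1)) -> 1
  row 15 [01111]: (NOT 0 IMPLIES (0 IMPLIES 1)) -> 1
  row 16 [10000]: (NOT 1 IMPLIES (1 IMPLIES 0)) -> 1
  row 17 [10001]: (NOT 1 IMPLIES (1 IMPLIES 0)) -> 1
  row 18 [10010]: (NOT 1 IMPLIES (1 IMPLIES 1)) -> 1
  row 19 [10011]: (NOT 1 IMPLIES (1 IMPLIES 1)) -> 1
  row 20 [10100]: (NOT 1 IMPLIES (1 IMPLIES 0)) -> 1
  row 21 [10101]: (NOT 1 IMPLIES (1 IMPLIES 0)) -> 1
  row 22 [10110]: (NOT 1 IMPLIES (1 IMPLIES 1)) -> 1
  row 23 [10111]: (NOT 1 IMPLIES (1 IMPLIES 1)) -> 1
  row 24 [11000]: (NOT 1 IMPLIES (1 IMPLIES 0)) -> 1
  row 25 [11001]: (NOT 1 IMPLIES (1 IMPLIES 0)) -> 1
  row 26 [11010]: (NOT 1 IMPLIES (1 IMPLIES 1)) -> 1
  row 27 [11011]: (NOT 1 IMPLIES (1 IMPLIES 1)) -> 1
  row 28 [11100]: (NOT 1 IMPLIES (1 IMPLIES 0)) -> 1
  row 29 [11101]: (NOT 1 IMPLIES (1 IMPLIES 0)) -> 1
  row 30 [11110]: (NOT 1 IMPLIES (1 IMPLIES 1)) -> 1
  row 31 [11111]: (NOT 1 IMPLIES (1 IMPLIES 1)) -> 1
Full result column, 4 rows per line (a,b,c fixed per line; d,e runs 00..11 left to right):
  rows 0-3 [a,b,c=000]: 1111  = hex F
  rows 4-7 [a,b,c=001]: 1111  = hex F
  rows 8-11 [a,b,c=010]: 1111  = hex F
  rows 12-15 [a,b,c=011]: 1111  = hex F
  rows 16-19 [a,b,c=100]: 1111  = hex F
  rows 20-23 [a,b,c=101]: 1111  = hex F
  rows 24-27 [a,b,c=110]: 1111  = hex F
  rows 28-31 [a,b,c=111]: 1111  = hex F
Output column (row 0 .. row 31) = 11111111111111111111111111111111
Output column grouped in 4s = 1111 1111 1111 1111 1111 1111 1111 1111 = 0xFFFFFFFF
Convert to decimal digit by digit (value = value*16 + digit):
  F -> 15
  15*16 + 15 (F) = 255
  255*16 + 15 (F) = 4095
  4095*16 + 15 (F) = 65535
  65535*16 + 15 (F) = 1048575
  1048575*16 + 15 (F) = 16777215
  16777215*16 + 15 (F) = 268435455
  268435455*16 + 15 (F) = 4294967295
Decimal = 4294967295

4294967295


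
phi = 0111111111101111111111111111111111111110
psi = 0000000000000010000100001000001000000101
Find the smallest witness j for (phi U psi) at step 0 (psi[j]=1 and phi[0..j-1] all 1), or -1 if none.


(phi U psi) at 0: need smallest j with psi[j]=1 and phi[i]=1 for all i in [0,j).
Scan from step 0:
  step 0: phi=0 -> phi-prefix broken from here
  step 14: psi=1 but phi already failed -> not a witness
  step 19: psi=1 but phi already failed -> not a witness
  step 24: psi=1 but phi already failed -> not a witness
  step 30: psi=1 but phi already failed -> not a witness
  step 37: psi=1 but phi already failed -> not a witness
  step 39: psi=1 but phi already failed -> not a witness
  end of trace: no witness -> -1
Witness step = -1

-1


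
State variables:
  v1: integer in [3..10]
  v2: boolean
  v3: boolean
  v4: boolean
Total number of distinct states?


State space = product of domain sizes of all variables.
Domain sizes:
  v1 (integer in [3..10]): 8
  v2 (boolean): 2
  v3 (boolean): 2
  v4 (boolean): 2
Product = 8 * 2 * 2 * 2 = 64

64


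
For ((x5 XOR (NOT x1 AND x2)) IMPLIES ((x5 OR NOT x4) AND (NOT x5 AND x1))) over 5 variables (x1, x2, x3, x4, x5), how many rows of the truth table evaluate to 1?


Formula: ((x5 XOR (NOT x1 AND x2)) IMPLIES ((x5 OR NOT x4) AND (NOT x5 AND x1))) over 5 vars (32 rows)
Evaluate each row (x1, x2, x3, x4, x5 as bits, MSB first):
  row 0 [00000]: ((0 XOR (NOT 0 AND 0)) IMPLIES ((0 OR NOT 0) AND (NOT 0 AND 0))) -> 1
  row 1 [00001]: ((1 XOR (NOT 0 AND 0)) IMPLIES ((1 OR NOT 0) AND (NOT 1 AND 0))) -> 0
  row 2 [00010]: ((0 XOR (NOT 0 AND 0)) IMPLIES ((0 OR NOT 1) AND (NOT 0 AND 0))) -> 1
  row 3 [00011]: ((1 XOR (NOT 0 AND 0)) IMPLIES ((1 OR NOT 1) AND (NOT 1 AND 0))) -> 0
  row 4 [00100]: ((0 XOR (NOT 0 AND 0)) IMPLIES ((0 OR NOT 0) AND (NOT 0 AND 0))) -> 1
  row 5 [00101]: ((1 XOR (NOT 0 AND 0)) IMPLIES ((1 OR NOT 0) AND (NOT 1 AND 0))) -> 0
  row 6 [00110]: ((0 XOR (NOT 0 AND 0)) IMPLIES ((0 OR NOT 1) AND (NOT 0 AND 0))) -> 1
  row 7 [00111]: ((1 XOR (NOT 0 AND 0)) IMPLIES ((1 OR NOT 1) AND (NOT 1 AND 0))) -> 0
  row 8 [01000]: ((0 XOR (NOT 0 AND 1)) IMPLIES ((0 OR NOT 0) AND (NOT 0 AND 0))) -> 0
  row 9 [01001]: ((1 XOR (NOT 0 AND 1)) IMPLIES ((1 OR NOT 0) AND (NOT 1 AND 0))) -> 1
  row 10 [01010]: ((0 XOR (NOT 0 AND 1)) IMPLIES ((0 OR NOT 1) AND (NOT 0 AND 0))) -> 0
  row 11 [01011]: ((1 XOR (NOT 0 AND 1)) IMPLIES ((1 OR NOT 1) AND (NOT 1 AND 0))) -> 1
  row 12 [01100]: ((0 XOR (NOT 0 AND 1)) IMPLIES ((0 OR NOT 0) AND (NOT 0 AND 0))) -> 0
  row 13 [01101]: ((1 XOR (NOT 0 AND 1)) IMPLIES ((1 OR NOT 0) AND (NOT 1 AND 0))) -> 1
  row 14 [01110]: ((0 XOR (NOT 0 AND 1)) IMPLIES ((0 OR NOT 1) AND (NOT 0 AND 0))) -> 0
  row 15 [01111]: ((1 XOR (NOT 0 AND 1)) IMPLIES ((1 OR NOT 1) AND (NOT 1 AND 0))) -> 1
  row 16 [10000]: ((0 XOR (NOT 1 AND 0)) IMPLIES ((0 OR NOT 0) AND (NOT 0 AND 1))) -> 1
  row 17 [10001]: ((1 XOR (NOT 1 AND 0)) IMPLIES ((1 OR NOT 0) AND (NOT 1 AND 1))) -> 0
  row 18 [10010]: ((0 XOR (NOT 1 AND 0)) IMPLIES ((0 OR NOT 1) AND (NOT 0 AND 1))) -> 1
  row 19 [10011]: ((1 XOR (NOT 1 AND 0)) IMPLIES ((1 OR NOT 1) AND (NOT 1 AND 1))) -> 0
  row 20 [10100]: ((0 XOR (NOT 1 AND 0)) IMPLIES ((0 OR NOT 0) AND (NOT 0 AND 1))) -> 1
  row 21 [10101]: ((1 XOR (NOT 1 AND 0)) IMPLIES ((1 OR NOT 0) AND (NOT 1 AND 1))) -> 0
  row 22 [10110]: ((0 XOR (NOT 1 AND 0)) IMPLIES ((0 OR NOT 1) AND (NOT 0 AND 1))) -> 1
  row 23 [10111]: ((1 XOR (NOT 1 AND 0)) IMPLIES ((1 OR NOT 1) AND (NOT 1 AND 1))) -> 0
  row 24 [11000]: ((0 XOR (NOT 1 AND 1)) IMPLIES ((0 OR NOT 0) AND (NOT 0 AND 1))) -> 1
  row 25 [11001]: ((1 XOR (NOT 1 AND 1)) IMPLIES ((1 OR NOT 0) AND (NOT 1 AND 1))) -> 0
  row 26 [11010]: ((0 XOR (NOT 1 AND 1)) IMPLIES ((0 OR NOT 1) AND (NOT 0 AND 1))) -> 1
  row 27 [11011]: ((1 XOR (NOT 1 AND 1)) IMPLIES ((1 OR NOT 1) AND (NOT 1 AND 1))) -> 0
  row 28 [11100]: ((0 XOR (NOT 1 AND 1)) IMPLIES ((0 OR NOT 0) AND (NOT 0 AND 1))) -> 1
  row 29 [11101]: ((1 XOR (NOT 1 AND 1)) IMPLIES ((1 OR NOT 0) AND (NOT 1 AND 1))) -> 0
  row 30 [11110]: ((0 XOR (NOT 1 AND 1)) IMPLIES ((0 OR NOT 1) AND (NOT 0 AND 1))) -> 1
  row 31 [11111]: ((1 XOR (NOT 1 AND 1)) IMPLIES ((1 OR NOT 1) AND (NOT 1 AND 1))) -> 0
Full result column, 8 rows per line (x1,x2 fixed per line; x3,x4,x5 runs 000..111 left to right):
  rows 0-7 [x1,x2=00]: 10101010  (ones: 4)
  rows 8-15 [x1,x2=01]: 01010101  (ones: 4)
  rows 16-23 [x1,x2=10]: 10101010  (ones: 4)
  rows 24-31 [x1,x2=11]: 10101010  (ones: 4)
Count of 1-rows = 4+4+4+4 = 16

16


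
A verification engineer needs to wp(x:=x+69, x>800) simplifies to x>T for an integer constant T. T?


Formula: wp(x:=E, P) = P[E/x] (substitute E for x in postcondition)
Step 1: Postcondition: x>800
Step 2: Substitute x+69 for x: x+69>800
Step 3: Solve for x: x > 800-69 = 731

731


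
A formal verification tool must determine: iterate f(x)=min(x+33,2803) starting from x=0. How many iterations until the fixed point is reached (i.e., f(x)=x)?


Step 1: x=0, cap=2803, increment=33
Step 2: x grows by 33 each step until capped at 2803; fixed point is x=2803
Step 3: iterations = ceil(2803/33) = 85

85


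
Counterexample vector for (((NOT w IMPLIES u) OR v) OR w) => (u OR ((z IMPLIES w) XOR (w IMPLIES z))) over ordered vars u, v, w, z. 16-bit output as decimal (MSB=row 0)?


F1 = (((NOT w IMPLIES u) OR v) OR w)
F2 = (u OR ((z IMPLIES w) XOR (w IMPLIES z)))
Counterexample to F1=>F2 is where F1=1 and F2=0.
Evaluate each row (bits = u,v,w,z, MSB first):
  row 0 [0000]: F1=0 F2=0 -> F1&~F2 -> 0
  row 1 [0001]: F1=0 F2=1 -> F1&~F2 -> 0
  row 2 [0010]: F1=1 F2=1 -> F1&~F2 -> 0
  row 3 [0011]: F1=1 F2=0 -> F1&~F2 -> 1
  row 4 [0100]: F1=1 F2=0 -> F1&~F2 -> 1
  row 5 [0101]: F1=1 F2=1 -> F1&~F2 -> 0
  row 6 [0110]: F1=1 F2=1 -> F1&~F2 -> 0
  row 7 [0111]: F1=1 F2=0 -> F1&~F2 -> 1
  row 8 [1000]: F1=1 F2=1 -> F1&~F2 -> 0
  row 9 [1001]: F1=1 F2=1 -> F1&~F2 -> 0
  row 10 [1010]: F1=1 F2=1 -> F1&~F2 -> 0
  row 11 [1011]: F1=1 F2=1 -> F1&~F2 -> 0
  row 12 [1100]: F1=1 F2=1 -> F1&~F2 -> 0
  row 13 [1101]: F1=1 F2=1 -> F1&~F2 -> 0
  row 14 [1110]: F1=1 F2=1 -> F1&~F2 -> 0
  row 15 [1111]: F1=1 F2=1 -> F1&~F2 -> 0
Full result column, 4 rows per line (u,v fixed per line; w,z runs 00..11 left to right):
  rows 0-3 [u,v=00]: 0001  = hex 1
  rows 4-7 [u,v=01]: 1001  = hex 9
  rows 8-11 [u,v=10]: 0000  = hex 0
  rows 12-15 [u,v=11]: 0000  = hex 0
Counterexample vector (row 0 .. row 15) = 0001100100000000
Output column grouped in 4s = 0001 1001 0000 0000 = 0x1900
Convert to decimal digit by digit (value = value*16 + digit):
  1 -> 1
  1*16 + 9 = 25
  25*16 + 0 = 400
  400*16 + 0 = 6400
Decimal = 6400

6400


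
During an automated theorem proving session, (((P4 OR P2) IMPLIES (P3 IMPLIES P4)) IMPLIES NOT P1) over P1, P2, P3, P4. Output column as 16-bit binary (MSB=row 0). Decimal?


Formula: (((P4 OR P2) IMPLIES (P3 IMPLIES P4)) IMPLIES NOT P1) over P1, P2, P3, P4 (16 rows)
Evaluate each row (bits = P1,P2,P3,P4, MSB first):
  row 0 [0000]: (((0 OR 0) IMPLIES (0 IMPLIES 0)) IMPLIES NOT 0) -> 1
  row 1 [0001]: (((1 OR 0) IMPLIES (0 IMPLIES 1)) IMPLIES NOT 0) -> 1
  row 2 [0010]: (((0 OR 0) IMPLIES (1 IMPLIES 0)) IMPLIES NOT 0) -> 1
  row 3 [0011]: (((1 OR 0) IMPLIES (1 IMPLIES 1)) IMPLIES NOT 0) -> 1
  row 4 [0100]: (((0 OR 1) IMPLIES (0 IMPLIES 0)) IMPLIES NOT 0) -> 1
  row 5 [0101]: (((1 OR 1) IMPLIES (0 IMPLIES 1)) IMPLIES NOT 0) -> 1
  row 6 [0110]: (((0 OR 1) IMPLIES (1 IMPLIES 0)) IMPLIES NOT 0) -> 1
  row 7 [0111]: (((1 OR 1) IMPLIES (1 IMPLIES 1)) IMPLIES NOT 0) -> 1
  row 8 [1000]: (((0 OR 0) IMPLIES (0 IMPLIES 0)) IMPLIES NOT 1) -> 0
  row 9 [1001]: (((1 OR 0) IMPLIES (0 IMPLIES 1)) IMPLIES NOT 1) -> 0
  row 10 [1010]: (((0 OR 0) IMPLIES (1 IMPLIES 0)) IMPLIES NOT 1) -> 0
  row 11 [1011]: (((1 OR 0) IMPLIES (1 IMPLIES 1)) IMPLIES NOT 1) -> 0
  row 12 [1100]: (((0 OR 1) IMPLIES (0 IMPLIES 0)) IMPLIES NOT 1) -> 0
  row 13 [1101]: (((1 OR 1) IMPLIES (0 IMPLIES 1)) IMPLIES NOT 1) -> 0
  row 14 [1110]: (((0 OR 1) IMPLIES (1 IMPLIES 0)) IMPLIES NOT 1) -> 1
  row 15 [1111]: (((1 OR 1) IMPLIES (1 IMPLIES 1)) IMPLIES NOT 1) -> 0
Full result column, 4 rows per line (P1,P2 fixed per line; P3,P4 runs 00..11 left to right):
  rows 0-3 [P1,P2=00]: 1111  = hex F
  rows 4-7 [P1,P2=01]: 1111  = hex F
  rows 8-11 [P1,P2=10]: 0000  = hex 0
  rows 12-15 [P1,P2=11]: 0010  = hex 2
Output column (row 0 .. row 15) = 1111111100000010
Output column grouped in 4s = 1111 1111 0000 0010 = 0xFF02
Convert to decimal digit by digit (value = value*16 + digit):
  F -> 15
  15*16 + 15 (F) = 255
  255*16 + 0 = 4080
  4080*16 + 2 = 65282
Decimal = 65282

65282


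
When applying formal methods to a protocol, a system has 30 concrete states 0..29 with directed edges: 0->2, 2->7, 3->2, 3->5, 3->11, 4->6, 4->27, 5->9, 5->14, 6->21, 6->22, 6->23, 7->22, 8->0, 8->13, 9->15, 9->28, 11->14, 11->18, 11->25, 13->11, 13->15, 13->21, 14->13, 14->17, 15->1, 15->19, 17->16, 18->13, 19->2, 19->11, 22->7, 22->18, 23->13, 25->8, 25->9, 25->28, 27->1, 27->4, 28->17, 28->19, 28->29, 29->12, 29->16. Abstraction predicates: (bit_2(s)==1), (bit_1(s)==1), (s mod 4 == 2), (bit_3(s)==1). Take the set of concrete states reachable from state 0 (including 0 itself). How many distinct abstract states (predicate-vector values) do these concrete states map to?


BFS from 0:
Concrete reachable: {0, 1, 2, 7, 8, 9, 11, 12, 13, 14, 15, 16, 17, 18, 19, 21, 22, 25, 28, 29}
Abstract via predicates (bit_2(s)==1), (bit_1(s)==1), (s mod 4 == 2), (bit_3(s)==1):
  (0,0,0,0) <- {0, 1, 16, 17}
  (0,0,0,1) <- {8, 9, 25}
  (0,1,0,0) <- {19}
  (0,1,0,1) <- {11}
  (0,1,1,0) <- {2, 18}
  (1,0,0,0) <- {21}
  (1,0,0,1) <- {12, 13, 28, 29}
  (1,1,0,0) <- {7}
  (1,1,0,1) <- {15}
  (1,1,1,0) <- {22}
  (1,1,1,1) <- {14}
Distinct abstract states = 11

11


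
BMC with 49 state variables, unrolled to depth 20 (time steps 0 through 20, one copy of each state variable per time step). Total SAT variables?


BMC unrolls to depth k, creating one copy of each state var for steps 0..k.
Step count = 20 + 1 = 21 (steps 0 through 20)
Vars per step = 49
Total = 49 * 21 = 1029

1029


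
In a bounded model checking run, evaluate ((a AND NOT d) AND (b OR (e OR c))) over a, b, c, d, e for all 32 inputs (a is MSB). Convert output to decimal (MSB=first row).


Formula: ((a AND NOT d) AND (b OR (e OR c))) over a, b, c, d, e (32 rows)
Evaluate each row (bits = a,b,c,d,e, MSB first):
  row 0 [00000]: ((0 AND NOT 0) AND (0 OR (0 OR 0))) -> 0
  row 1 [00001]: ((0 AND NOT 0) AND (0 OR (1 OR 0))) -> 0
  row 2 [00010]: ((0 AND NOT 1) AND (0 OR (0 OR 0))) -> 0
  row 3 [00011]: ((0 AND NOT 1) AND (0 OR (1 OR 0))) -> 0
  row 4 [00100]: ((0 AND NOT 0) AND (0 OR (0 OR 1))) -> 0
  row 5 [00101]: ((0 AND NOT 0) AND (0 OR (1 OR 1))) -> 0
  row 6 [00110]: ((0 AND NOT 1) AND (0 OR (0 OR 1))) -> 0
  row 7 [00111]: ((0 AND NOT 1) AND (0 OR (1 OR 1))) -> 0
  row 8 [01000]: ((0 AND NOT 0) AND (1 OR (0 OR 0))) -> 0
  row 9 [01001]: ((0 AND NOT 0) AND (1 OR (1 OR 0))) -> 0
  row 10 [01010]: ((0 AND NOT 1) AND (1 OR (0 OR 0))) -> 0
  row 11 [01011]: ((0 AND NOT 1) AND (1 OR (1 OR 0))) -> 0
  row 12 [01100]: ((0 AND NOT 0) AND (1 OR (0 OR 1))) -> 0
  row 13 [01101]: ((0 AND NOT 0) AND (1 OR (1 OR 1))) -> 0
  row 14 [01110]: ((0 AND NOT 1) AND (1 OR (0 OR 1))) -> 0
  row 15 [01111]: ((0 AND NOT 1) AND (1 OR (1 OR 1))) -> 0
  row 16 [10000]: ((1 AND NOT 0) AND (0 OR (0 OR 0))) -> 0
  row 17 [10001]: ((1 AND NOT 0) AND (0 OR (1 OR 0))) -> 1
  row 18 [10010]: ((1 AND NOT 1) AND (0 OR (0 OR 0))) -> 0
  row 19 [10011]: ((1 AND NOT 1) AND (0 OR (1 OR 0))) -> 0
  row 20 [10100]: ((1 AND NOT 0) AND (0 OR (0 OR 1))) -> 1
  row 21 [10101]: ((1 AND NOT 0) AND (0 OR (1 OR 1))) -> 1
  row 22 [10110]: ((1 AND NOT 1) AND (0 OR (0 OR 1))) -> 0
  row 23 [10111]: ((1 AND NOT 1) AND (0 OR (1 OR 1))) -> 0
  row 24 [11000]: ((1 AND NOT 0) AND (1 OR (0 OR 0))) -> 1
  row 25 [11001]: ((1 AND NOT 0) AND (1 OR (1 OR 0))) -> 1
  row 26 [11010]: ((1 AND NOT 1) AND (1 OR (0 OR 0))) -> 0
  row 27 [11011]: ((1 AND NOT 1) AND (1 OR (1 OR 0))) -> 0
  row 28 [11100]: ((1 AND NOT 0) AND (1 OR (0 OR 1))) -> 1
  row 29 [11101]: ((1 AND NOT 0) AND (1 OR (1 OR 1))) -> 1
  row 30 [11110]: ((1 AND NOT 1) AND (1 OR (0 OR 1))) -> 0
  row 31 [11111]: ((1 AND NOT 1) AND (1 OR (1 OR 1))) -> 0
Full result column, 4 rows per line (a,b,c fixed per line; d,e runs 00..11 left to right):
  rows 0-3 [a,b,c=000]: 0000  = hex 0
  rows 4-7 [a,b,c=001]: 0000  = hex 0
  rows 8-11 [a,b,c=010]: 0000  = hex 0
  rows 12-15 [a,b,c=011]: 0000  = hex 0
  rows 16-19 [a,b,c=100]: 0100  = hex 4
  rows 20-23 [a,b,c=101]: 1100  = hex C
  rows 24-27 [a,b,c=110]: 1100  = hex C
  rows 28-31 [a,b,c=111]: 1100  = hex C
Output column (row 0 .. row 31) = 00000000000000000100110011001100
Output column grouped in 4s = 0000 0000 0000 0000 0100 1100 1100 1100 = 0x00004CCC
Convert to decimal digit by digit (value = value*16 + digit):
  0 -> 0
  0*16 + 0 = 0
  0*16 + 0 = 0
  0*16 + 0 = 0
  0*16 + 4 = 4
  4*16 + 12 (C) = 76
  76*16 + 12 (C) = 1228
  1228*16 + 12 (C) = 19660
Decimal = 19660

19660


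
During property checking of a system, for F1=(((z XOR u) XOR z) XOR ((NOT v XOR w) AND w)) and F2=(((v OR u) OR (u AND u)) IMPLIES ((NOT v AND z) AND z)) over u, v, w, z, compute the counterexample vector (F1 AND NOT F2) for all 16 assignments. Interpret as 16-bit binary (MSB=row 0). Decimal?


F1 = (((z XOR u) XOR z) XOR ((NOT v XOR w) AND w))
F2 = (((v OR u) OR (u AND u)) IMPLIES ((NOT v AND z) AND z))
Counterexample to F1=>F2 is where F1=1 and F2=0.
Evaluate each row (bits = u,v,w,z, MSB first):
  row 0 [0000]: F1=0 F2=1 -> F1&~F2 -> 0
  row 1 [0001]: F1=0 F2=1 -> F1&~F2 -> 0
  row 2 [0010]: F1=0 F2=1 -> F1&~F2 -> 0
  row 3 [0011]: F1=0 F2=1 -> F1&~F2 -> 0
  row 4 [0100]: F1=0 F2=0 -> F1&~F2 -> 0
  row 5 [0101]: F1=0 F2=0 -> F1&~F2 -> 0
  row 6 [0110]: F1=1 F2=0 -> F1&~F2 -> 1
  row 7 [0111]: F1=1 F2=0 -> F1&~F2 -> 1
  row 8 [1000]: F1=1 F2=0 -> F1&~F2 -> 1
  row 9 [1001]: F1=1 F2=1 -> F1&~F2 -> 0
  row 10 [1010]: F1=1 F2=0 -> F1&~F2 -> 1
  row 11 [1011]: F1=1 F2=1 -> F1&~F2 -> 0
  row 12 [1100]: F1=1 F2=0 -> F1&~F2 -> 1
  row 13 [1101]: F1=1 F2=0 -> F1&~F2 -> 1
  row 14 [1110]: F1=0 F2=0 -> F1&~F2 -> 0
  row 15 [1111]: F1=0 F2=0 -> F1&~F2 -> 0
Full result column, 4 rows per line (u,v fixed per line; w,z runs 00..11 left to right):
  rows 0-3 [u,v=00]: 0000  = hex 0
  rows 4-7 [u,v=01]: 0011  = hex 3
  rows 8-11 [u,v=10]: 1010  = hex A
  rows 12-15 [u,v=11]: 1100  = hex C
Counterexample vector (row 0 .. row 15) = 0000001110101100
Output column grouped in 4s = 0000 0011 1010 1100 = 0x03AC
Convert to decimal digit by digit (value = value*16 + digit):
  0 -> 0
  0*16 + 3 = 3
  3*16 + 10 (A) = 58
  58*16 + 12 (C) = 940
Decimal = 940

940
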